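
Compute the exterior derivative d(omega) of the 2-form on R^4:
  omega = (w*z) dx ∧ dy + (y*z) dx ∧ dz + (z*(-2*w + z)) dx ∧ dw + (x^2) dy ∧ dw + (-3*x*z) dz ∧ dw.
d(omega) = (w - z) dx ∧ dy ∧ dz + (2*x + z) dx ∧ dy ∧ dw + (2*w - 5*z) dx ∧ dz ∧ dw

For a 2-form omega = sum_{i<j} g_{ij} dx_i ∧ dx_j, the exterior derivative is
  d(omega) = sum_{i<j} d(g_{ij}) ∧ dx_i ∧ dx_j = sum_{i<j, k} (∂g_{ij}/∂x_k) dx_k ∧ dx_i ∧ dx_j.
Expand each term, using dx_k ∧ dx_i ∧ dx_j = sgn(permutation) dx_{(a)} ∧ dx_{(b)} ∧ dx_{(c)} with (a < b < c) sorted:
  d(w*z) includes (∂/∂z)(w*z) dz = (w) dz, which multiplied by dx ∧ dy gives (w) dx ∧ dy ∧ dz
  d(w*z) includes (∂/∂w)(w*z) dw = (z) dw, which multiplied by dx ∧ dy gives (z) dx ∧ dy ∧ dw
  d(y*z) includes (∂/∂y)(y*z) dy = (z) dy, which multiplied by dx ∧ dz gives (-z) dx ∧ dy ∧ dz
  d(z*(-2*w + z)) includes (∂/∂z)(z*(-2*w + z)) dz = (-2*w + 2*z) dz, which multiplied by dx ∧ dw gives (2*w - 2*z) dx ∧ dz ∧ dw
  d(x^2) includes (∂/∂x)(x^2) dx = (2*x) dx, which multiplied by dy ∧ dw gives (2*x) dx ∧ dy ∧ dw
  d(-3*x*z) includes (∂/∂x)(-3*x*z) dx = (-3*z) dx, which multiplied by dz ∧ dw gives (-3*z) dx ∧ dz ∧ dw
Collecting like 3-forms: d(omega) = (w - z) dx ∧ dy ∧ dz + (2*x + z) dx ∧ dy ∧ dw + (2*w - 5*z) dx ∧ dz ∧ dw.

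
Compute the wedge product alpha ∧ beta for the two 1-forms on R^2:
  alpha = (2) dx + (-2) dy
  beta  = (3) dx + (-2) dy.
alpha ∧ beta = (2) dx ∧ dy

Distribute the wedge, using dx_i ∧ dx_j = -dx_j ∧ dx_i and dx_i ∧ dx_i = 0. For each pair (i, j) with i < j, the coefficient of dx_i ∧ dx_j in alpha ∧ beta is (alpha_i * beta_j - alpha_j * beta_i). Collecting: alpha ∧ beta = (2) dx ∧ dy.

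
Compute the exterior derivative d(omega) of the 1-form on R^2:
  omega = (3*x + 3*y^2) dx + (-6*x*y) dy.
d(omega) = (-12*y) dx ∧ dy

For a 1-form omega = sum_i f_i dx_i, the exterior derivative is
  d(omega) = sum_{i < j} (∂f_j/∂x_i - ∂f_i/∂x_j) dx_i ∧ dx_j.
  coefficient of dx ∧ dy: ∂f_2/∂x - ∂f_1/∂y = ∂(-6*x*y)/∂x - ∂(3*x + 3*y^2)/∂y = -12*y
Assembling: d(omega) = (-12*y) dx ∧ dy.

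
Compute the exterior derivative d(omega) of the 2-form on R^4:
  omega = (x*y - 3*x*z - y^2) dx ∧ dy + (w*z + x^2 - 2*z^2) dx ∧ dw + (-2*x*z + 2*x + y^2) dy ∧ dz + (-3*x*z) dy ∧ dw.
d(omega) = (-3*x - 2*z + 2) dx ∧ dy ∧ dz + (-w + 4*z) dx ∧ dz ∧ dw + (-3*z) dx ∧ dy ∧ dw + (3*x) dy ∧ dz ∧ dw

For a 2-form omega = sum_{i<j} g_{ij} dx_i ∧ dx_j, the exterior derivative is
  d(omega) = sum_{i<j} d(g_{ij}) ∧ dx_i ∧ dx_j = sum_{i<j, k} (∂g_{ij}/∂x_k) dx_k ∧ dx_i ∧ dx_j.
Expand each term, using dx_k ∧ dx_i ∧ dx_j = sgn(permutation) dx_{(a)} ∧ dx_{(b)} ∧ dx_{(c)} with (a < b < c) sorted:
  d(x*y - 3*x*z - y^2) includes (∂/∂z)(x*y - 3*x*z - y^2) dz = (-3*x) dz, which multiplied by dx ∧ dy gives (-3*x) dx ∧ dy ∧ dz
  d(w*z + x^2 - 2*z^2) includes (∂/∂z)(w*z + x^2 - 2*z^2) dz = (w - 4*z) dz, which multiplied by dx ∧ dw gives (-w + 4*z) dx ∧ dz ∧ dw
  d(-2*x*z + 2*x + y^2) includes (∂/∂x)(-2*x*z + 2*x + y^2) dx = (2 - 2*z) dx, which multiplied by dy ∧ dz gives (2 - 2*z) dx ∧ dy ∧ dz
  d(-3*x*z) includes (∂/∂x)(-3*x*z) dx = (-3*z) dx, which multiplied by dy ∧ dw gives (-3*z) dx ∧ dy ∧ dw
  d(-3*x*z) includes (∂/∂z)(-3*x*z) dz = (-3*x) dz, which multiplied by dy ∧ dw gives (3*x) dy ∧ dz ∧ dw
Collecting like 3-forms: d(omega) = (-3*x - 2*z + 2) dx ∧ dy ∧ dz + (-w + 4*z) dx ∧ dz ∧ dw + (-3*z) dx ∧ dy ∧ dw + (3*x) dy ∧ dz ∧ dw.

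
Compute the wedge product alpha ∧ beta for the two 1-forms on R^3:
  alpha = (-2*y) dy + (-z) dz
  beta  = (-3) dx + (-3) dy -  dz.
alpha ∧ beta = (-6*y) dx ∧ dy + (2*y - 3*z) dy ∧ dz + (-3*z) dx ∧ dz

Distribute the wedge, using dx_i ∧ dx_j = -dx_j ∧ dx_i and dx_i ∧ dx_i = 0. For each pair (i, j) with i < j, the coefficient of dx_i ∧ dx_j in alpha ∧ beta is (alpha_i * beta_j - alpha_j * beta_i). Collecting: alpha ∧ beta = (-6*y) dx ∧ dy + (2*y - 3*z) dy ∧ dz + (-3*z) dx ∧ dz.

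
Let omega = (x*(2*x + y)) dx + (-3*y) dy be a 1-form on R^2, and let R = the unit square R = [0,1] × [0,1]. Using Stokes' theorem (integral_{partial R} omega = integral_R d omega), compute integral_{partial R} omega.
integral_(partial R) omega = -1/2

Stokes: integral_partial_R omega = integral_R d omega with d omega = (∂Q/∂x - ∂P/∂y) dx ∧ dy.
  ∂Q/∂x = 0
  ∂P/∂y = x
  integrand = ∂Q/∂x - ∂P/∂y = -x.
Integrating over R: integral_0^1 integral_0^1 (-x) dx dy = -1/2.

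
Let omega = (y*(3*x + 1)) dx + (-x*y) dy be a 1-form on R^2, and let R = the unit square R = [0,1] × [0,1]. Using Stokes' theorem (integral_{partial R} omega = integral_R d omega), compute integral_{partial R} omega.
integral_(partial R) omega = -3

Stokes: integral_partial_R omega = integral_R d omega with d omega = (∂Q/∂x - ∂P/∂y) dx ∧ dy.
  ∂Q/∂x = -y
  ∂P/∂y = 3*x + 1
  integrand = ∂Q/∂x - ∂P/∂y = -3*x - y - 1.
Integrating over R: integral_0^1 integral_0^1 (-3*x - y - 1) dx dy = -3.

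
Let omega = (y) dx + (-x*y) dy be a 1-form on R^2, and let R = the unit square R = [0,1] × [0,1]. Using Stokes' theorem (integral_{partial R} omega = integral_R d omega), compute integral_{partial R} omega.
integral_(partial R) omega = -3/2

Stokes: integral_partial_R omega = integral_R d omega with d omega = (∂Q/∂x - ∂P/∂y) dx ∧ dy.
  ∂Q/∂x = -y
  ∂P/∂y = 1
  integrand = ∂Q/∂x - ∂P/∂y = -y - 1.
Integrating over R: integral_0^1 integral_0^1 (-y - 1) dx dy = -3/2.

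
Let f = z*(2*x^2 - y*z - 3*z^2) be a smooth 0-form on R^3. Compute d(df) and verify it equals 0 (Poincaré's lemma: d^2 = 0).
d(df) = 0

Step 1: df = sum_i (∂f/∂x_i) dx_i = (4*x*z) dx + (-z^2) dy + (2*x^2 - 2*y*z - 9*z^2) dz.
Step 2: Apply d again. Using the 1-form formula, the coefficient of dx ∧ dy in d(df) is ∂^2 f/∂x ∂y - ∂^2 f/∂y ∂x = (0) - (0) = 0 (equality of mixed partials for smooth f).
Similarly for dx ∧ dz and dy ∧ dz — all coefficients vanish. So d(df) = 0.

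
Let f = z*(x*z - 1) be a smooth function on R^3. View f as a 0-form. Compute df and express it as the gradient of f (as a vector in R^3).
df = (z^2) dx + (0) dy + (2*x*z - 1) dz; grad f = (z^2, 0, 2*x*z - 1)

For a 0-form f, d f = (∂f/∂x) dx + (∂f/∂y) dy + (∂f/∂z) dz. The components of the vector representation are exactly the entries of grad f in Cartesian coordinates:
  ∂f/∂x = z^2
  ∂f/∂y = 0
  ∂f/∂z = 2*x*z - 1.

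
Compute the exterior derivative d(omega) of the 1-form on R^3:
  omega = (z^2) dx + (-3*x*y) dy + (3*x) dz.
d(omega) = (-3*y) dx ∧ dy + (3 - 2*z) dx ∧ dz

For a 1-form omega = sum_i f_i dx_i, the exterior derivative is
  d(omega) = sum_{i < j} (∂f_j/∂x_i - ∂f_i/∂x_j) dx_i ∧ dx_j.
  coefficient of dx ∧ dy: ∂f_2/∂x - ∂f_1/∂y = ∂(-3*x*y)/∂x - ∂(z^2)/∂y = -3*y
  coefficient of dx ∧ dz: ∂f_3/∂x - ∂f_1/∂z = ∂(3*x)/∂x - ∂(z^2)/∂z = 3 - 2*z
Assembling: d(omega) = (-3*y) dx ∧ dy + (3 - 2*z) dx ∧ dz.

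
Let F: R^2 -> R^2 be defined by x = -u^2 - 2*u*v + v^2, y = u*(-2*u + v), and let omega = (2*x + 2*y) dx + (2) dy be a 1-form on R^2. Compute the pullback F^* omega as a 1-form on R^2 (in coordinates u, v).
F^* omega = (12*u^3 + 16*u^2*v - 8*u - 4*v^3 + 2*v) du + (12*u^3 - 8*u^2*v - 8*u*v^2 + 2*u + 4*v^3) dv

Using F^*(f dg) = (f ∘ F) d(g ∘ F), substitute each coordinate x_i by F_i(u, v) in f_i, and replace dx_i by d F_i = (∂F_i/∂u) du + (∂F_i/∂v) dv.
  For the x component: f_1(F) = -6*u^2 - 2*u*v + 2*v^2; d F_1 = (-2*u - 2*v) du + (-2*u + 2*v) dv
  For the y component: f_2(F) = 2; d F_2 = (-4*u + v) du + (u) dv
Combining and collecting du, dv coefficients:
  coeff of du: 12*u^3 + 16*u^2*v - 8*u - 4*v^3 + 2*v
  coeff of dv: 12*u^3 - 8*u^2*v - 8*u*v^2 + 2*u + 4*v^3
F^* omega = (12*u^3 + 16*u^2*v - 8*u - 4*v^3 + 2*v) du + (12*u^3 - 8*u^2*v - 8*u*v^2 + 2*u + 4*v^3) dv.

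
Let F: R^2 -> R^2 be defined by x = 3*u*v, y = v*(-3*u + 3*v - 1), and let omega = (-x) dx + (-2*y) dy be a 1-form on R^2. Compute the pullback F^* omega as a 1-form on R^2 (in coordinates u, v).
F^* omega = (v^2*(-27*u + 18*v - 6)) du + (v*(-27*u^2 + 54*u*v - 12*u - 36*v^2 + 18*v - 2)) dv

Using F^*(f dg) = (f ∘ F) d(g ∘ F), substitute each coordinate x_i by F_i(u, v) in f_i, and replace dx_i by d F_i = (∂F_i/∂u) du + (∂F_i/∂v) dv.
  For the x component: f_1(F) = -3*u*v; d F_1 = (3*v) du + (3*u) dv
  For the y component: f_2(F) = 2*v*(3*u - 3*v + 1); d F_2 = (-3*v) du + (-3*u + 6*v - 1) dv
Combining and collecting du, dv coefficients:
  coeff of du: v^2*(-27*u + 18*v - 6)
  coeff of dv: v*(-27*u^2 + 54*u*v - 12*u - 36*v^2 + 18*v - 2)
F^* omega = (v^2*(-27*u + 18*v - 6)) du + (v*(-27*u^2 + 54*u*v - 12*u - 36*v^2 + 18*v - 2)) dv.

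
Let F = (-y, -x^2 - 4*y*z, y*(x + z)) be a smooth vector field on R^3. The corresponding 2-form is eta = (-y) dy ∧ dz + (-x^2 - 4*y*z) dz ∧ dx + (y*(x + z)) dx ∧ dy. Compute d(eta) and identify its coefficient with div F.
d(eta) = (y - 4*z) dx ∧ dy ∧ dz; div F = y - 4*z

For a 2-form in R^3 of the form above, applying d gives a 3-form with coefficient ∂P/∂x + ∂Q/∂y + ∂R/∂z:
  ∂P/∂x = 0
  ∂Q/∂y = -4*z
  ∂R/∂z = y
Sum = y - 4*z, which is exactly div F.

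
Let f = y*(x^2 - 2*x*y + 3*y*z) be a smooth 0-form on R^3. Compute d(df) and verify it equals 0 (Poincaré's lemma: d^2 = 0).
d(df) = 0

Step 1: df = sum_i (∂f/∂x_i) dx_i = (2*y*(x - y)) dx + (x^2 - 4*x*y + 6*y*z) dy + (3*y^2) dz.
Step 2: Apply d again. Using the 1-form formula, the coefficient of dx ∧ dy in d(df) is ∂^2 f/∂x ∂y - ∂^2 f/∂y ∂x = (2*x - 4*y) - (2*x - 4*y) = 0 (equality of mixed partials for smooth f).
Similarly for dx ∧ dz and dy ∧ dz — all coefficients vanish. So d(df) = 0.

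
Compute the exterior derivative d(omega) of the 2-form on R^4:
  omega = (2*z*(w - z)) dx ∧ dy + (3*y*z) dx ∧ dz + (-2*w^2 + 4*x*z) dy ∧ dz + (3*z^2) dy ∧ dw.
d(omega) = (2*w - 3*z) dx ∧ dy ∧ dz + (2*z) dx ∧ dy ∧ dw + (-4*w - 6*z) dy ∧ dz ∧ dw

For a 2-form omega = sum_{i<j} g_{ij} dx_i ∧ dx_j, the exterior derivative is
  d(omega) = sum_{i<j} d(g_{ij}) ∧ dx_i ∧ dx_j = sum_{i<j, k} (∂g_{ij}/∂x_k) dx_k ∧ dx_i ∧ dx_j.
Expand each term, using dx_k ∧ dx_i ∧ dx_j = sgn(permutation) dx_{(a)} ∧ dx_{(b)} ∧ dx_{(c)} with (a < b < c) sorted:
  d(2*z*(w - z)) includes (∂/∂z)(2*z*(w - z)) dz = (2*w - 4*z) dz, which multiplied by dx ∧ dy gives (2*w - 4*z) dx ∧ dy ∧ dz
  d(2*z*(w - z)) includes (∂/∂w)(2*z*(w - z)) dw = (2*z) dw, which multiplied by dx ∧ dy gives (2*z) dx ∧ dy ∧ dw
  d(3*y*z) includes (∂/∂y)(3*y*z) dy = (3*z) dy, which multiplied by dx ∧ dz gives (-3*z) dx ∧ dy ∧ dz
  d(-2*w^2 + 4*x*z) includes (∂/∂x)(-2*w^2 + 4*x*z) dx = (4*z) dx, which multiplied by dy ∧ dz gives (4*z) dx ∧ dy ∧ dz
  d(-2*w^2 + 4*x*z) includes (∂/∂w)(-2*w^2 + 4*x*z) dw = (-4*w) dw, which multiplied by dy ∧ dz gives (-4*w) dy ∧ dz ∧ dw
  d(3*z^2) includes (∂/∂z)(3*z^2) dz = (6*z) dz, which multiplied by dy ∧ dw gives (-6*z) dy ∧ dz ∧ dw
Collecting like 3-forms: d(omega) = (2*w - 3*z) dx ∧ dy ∧ dz + (2*z) dx ∧ dy ∧ dw + (-4*w - 6*z) dy ∧ dz ∧ dw.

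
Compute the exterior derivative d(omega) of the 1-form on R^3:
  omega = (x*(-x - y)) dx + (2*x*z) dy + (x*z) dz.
d(omega) = (x + 2*z) dx ∧ dy + (z) dx ∧ dz + (-2*x) dy ∧ dz

For a 1-form omega = sum_i f_i dx_i, the exterior derivative is
  d(omega) = sum_{i < j} (∂f_j/∂x_i - ∂f_i/∂x_j) dx_i ∧ dx_j.
  coefficient of dx ∧ dy: ∂f_2/∂x - ∂f_1/∂y = ∂(2*x*z)/∂x - ∂(x*(-x - y))/∂y = x + 2*z
  coefficient of dx ∧ dz: ∂f_3/∂x - ∂f_1/∂z = ∂(x*z)/∂x - ∂(x*(-x - y))/∂z = z
  coefficient of dy ∧ dz: ∂f_3/∂y - ∂f_2/∂z = ∂(x*z)/∂y - ∂(2*x*z)/∂z = -2*x
Assembling: d(omega) = (x + 2*z) dx ∧ dy + (z) dx ∧ dz + (-2*x) dy ∧ dz.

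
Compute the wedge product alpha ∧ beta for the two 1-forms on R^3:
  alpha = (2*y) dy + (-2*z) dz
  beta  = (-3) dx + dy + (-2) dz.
alpha ∧ beta = (6*y) dx ∧ dy + (-4*y + 2*z) dy ∧ dz + (-6*z) dx ∧ dz

Distribute the wedge, using dx_i ∧ dx_j = -dx_j ∧ dx_i and dx_i ∧ dx_i = 0. For each pair (i, j) with i < j, the coefficient of dx_i ∧ dx_j in alpha ∧ beta is (alpha_i * beta_j - alpha_j * beta_i). Collecting: alpha ∧ beta = (6*y) dx ∧ dy + (-4*y + 2*z) dy ∧ dz + (-6*z) dx ∧ dz.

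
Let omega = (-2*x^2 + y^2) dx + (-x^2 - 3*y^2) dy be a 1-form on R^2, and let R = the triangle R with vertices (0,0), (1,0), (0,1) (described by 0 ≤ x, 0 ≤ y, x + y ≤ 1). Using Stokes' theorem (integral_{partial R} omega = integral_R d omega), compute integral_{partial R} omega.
integral_(partial R) omega = -2/3

Stokes: integral_partial_R omega = integral_R d omega with d omega = (∂Q/∂x - ∂P/∂y) dx ∧ dy.
  ∂Q/∂x = -2*x
  ∂P/∂y = 2*y
  integrand = ∂Q/∂x - ∂P/∂y = -2*x - 2*y.
Integrating over R: integral_0^1 integral_0^{1-x} (-2*x - 2*y) dy dx = -2/3.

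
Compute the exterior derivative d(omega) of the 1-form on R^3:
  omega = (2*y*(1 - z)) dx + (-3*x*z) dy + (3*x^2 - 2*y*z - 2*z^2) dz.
d(omega) = (-z - 2) dx ∧ dy + (6*x + 2*y) dx ∧ dz + (3*x - 2*z) dy ∧ dz

For a 1-form omega = sum_i f_i dx_i, the exterior derivative is
  d(omega) = sum_{i < j} (∂f_j/∂x_i - ∂f_i/∂x_j) dx_i ∧ dx_j.
  coefficient of dx ∧ dy: ∂f_2/∂x - ∂f_1/∂y = ∂(-3*x*z)/∂x - ∂(2*y*(1 - z))/∂y = -z - 2
  coefficient of dx ∧ dz: ∂f_3/∂x - ∂f_1/∂z = ∂(3*x^2 - 2*y*z - 2*z^2)/∂x - ∂(2*y*(1 - z))/∂z = 6*x + 2*y
  coefficient of dy ∧ dz: ∂f_3/∂y - ∂f_2/∂z = ∂(3*x^2 - 2*y*z - 2*z^2)/∂y - ∂(-3*x*z)/∂z = 3*x - 2*z
Assembling: d(omega) = (-z - 2) dx ∧ dy + (6*x + 2*y) dx ∧ dz + (3*x - 2*z) dy ∧ dz.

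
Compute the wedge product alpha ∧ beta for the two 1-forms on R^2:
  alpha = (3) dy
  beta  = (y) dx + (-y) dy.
alpha ∧ beta = (-3*y) dx ∧ dy

Distribute the wedge, using dx_i ∧ dx_j = -dx_j ∧ dx_i and dx_i ∧ dx_i = 0. For each pair (i, j) with i < j, the coefficient of dx_i ∧ dx_j in alpha ∧ beta is (alpha_i * beta_j - alpha_j * beta_i). Collecting: alpha ∧ beta = (-3*y) dx ∧ dy.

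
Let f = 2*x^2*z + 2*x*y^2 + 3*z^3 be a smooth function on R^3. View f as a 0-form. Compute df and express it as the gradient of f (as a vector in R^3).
df = (4*x*z + 2*y^2) dx + (4*x*y) dy + (2*x^2 + 9*z^2) dz; grad f = (4*x*z + 2*y^2, 4*x*y, 2*x^2 + 9*z^2)

For a 0-form f, d f = (∂f/∂x) dx + (∂f/∂y) dy + (∂f/∂z) dz. The components of the vector representation are exactly the entries of grad f in Cartesian coordinates:
  ∂f/∂x = 4*x*z + 2*y^2
  ∂f/∂y = 4*x*y
  ∂f/∂z = 2*x^2 + 9*z^2.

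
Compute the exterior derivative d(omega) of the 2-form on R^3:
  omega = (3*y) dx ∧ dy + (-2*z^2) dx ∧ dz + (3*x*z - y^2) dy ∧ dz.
d(omega) = (3*z) dx ∧ dy ∧ dz

For a 2-form omega = sum_{i<j} g_{ij} dx_i ∧ dx_j, the exterior derivative is
  d(omega) = sum_{i<j} d(g_{ij}) ∧ dx_i ∧ dx_j = sum_{i<j, k} (∂g_{ij}/∂x_k) dx_k ∧ dx_i ∧ dx_j.
Expand each term, using dx_k ∧ dx_i ∧ dx_j = sgn(permutation) dx_{(a)} ∧ dx_{(b)} ∧ dx_{(c)} with (a < b < c) sorted:
  d(3*x*z - y^2) includes (∂/∂x)(3*x*z - y^2) dx = (3*z) dx, which multiplied by dy ∧ dz gives (3*z) dx ∧ dy ∧ dz
Collecting like 3-forms: d(omega) = (3*z) dx ∧ dy ∧ dz.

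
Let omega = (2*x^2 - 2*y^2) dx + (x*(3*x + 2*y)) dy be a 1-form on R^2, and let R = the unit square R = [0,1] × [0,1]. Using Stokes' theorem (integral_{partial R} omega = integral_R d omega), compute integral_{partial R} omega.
integral_(partial R) omega = 6

Stokes: integral_partial_R omega = integral_R d omega with d omega = (∂Q/∂x - ∂P/∂y) dx ∧ dy.
  ∂Q/∂x = 6*x + 2*y
  ∂P/∂y = -4*y
  integrand = ∂Q/∂x - ∂P/∂y = 6*x + 6*y.
Integrating over R: integral_0^1 integral_0^1 (6*x + 6*y) dx dy = 6.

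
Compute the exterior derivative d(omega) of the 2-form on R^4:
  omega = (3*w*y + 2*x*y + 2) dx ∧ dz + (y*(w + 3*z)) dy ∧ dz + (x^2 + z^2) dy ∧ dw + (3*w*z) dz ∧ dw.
d(omega) = (-3*w - 2*x) dx ∧ dy ∧ dz + (3*y) dx ∧ dz ∧ dw + (y - 2*z) dy ∧ dz ∧ dw + (2*x) dx ∧ dy ∧ dw

For a 2-form omega = sum_{i<j} g_{ij} dx_i ∧ dx_j, the exterior derivative is
  d(omega) = sum_{i<j} d(g_{ij}) ∧ dx_i ∧ dx_j = sum_{i<j, k} (∂g_{ij}/∂x_k) dx_k ∧ dx_i ∧ dx_j.
Expand each term, using dx_k ∧ dx_i ∧ dx_j = sgn(permutation) dx_{(a)} ∧ dx_{(b)} ∧ dx_{(c)} with (a < b < c) sorted:
  d(3*w*y + 2*x*y + 2) includes (∂/∂y)(3*w*y + 2*x*y + 2) dy = (3*w + 2*x) dy, which multiplied by dx ∧ dz gives (-3*w - 2*x) dx ∧ dy ∧ dz
  d(3*w*y + 2*x*y + 2) includes (∂/∂w)(3*w*y + 2*x*y + 2) dw = (3*y) dw, which multiplied by dx ∧ dz gives (3*y) dx ∧ dz ∧ dw
  d(y*(w + 3*z)) includes (∂/∂w)(y*(w + 3*z)) dw = (y) dw, which multiplied by dy ∧ dz gives (y) dy ∧ dz ∧ dw
  d(x^2 + z^2) includes (∂/∂x)(x^2 + z^2) dx = (2*x) dx, which multiplied by dy ∧ dw gives (2*x) dx ∧ dy ∧ dw
  d(x^2 + z^2) includes (∂/∂z)(x^2 + z^2) dz = (2*z) dz, which multiplied by dy ∧ dw gives (-2*z) dy ∧ dz ∧ dw
Collecting like 3-forms: d(omega) = (-3*w - 2*x) dx ∧ dy ∧ dz + (3*y) dx ∧ dz ∧ dw + (y - 2*z) dy ∧ dz ∧ dw + (2*x) dx ∧ dy ∧ dw.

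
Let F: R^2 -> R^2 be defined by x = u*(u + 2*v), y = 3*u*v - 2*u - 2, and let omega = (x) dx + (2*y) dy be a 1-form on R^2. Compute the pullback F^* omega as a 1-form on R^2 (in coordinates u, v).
F^* omega = (2*u^3 + 6*u^2*v + 22*u*v^2 - 24*u*v + 8*u - 12*v + 8) du + (2*u*(u^2 + 11*u*v - 6*u - 6)) dv

Using F^*(f dg) = (f ∘ F) d(g ∘ F), substitute each coordinate x_i by F_i(u, v) in f_i, and replace dx_i by d F_i = (∂F_i/∂u) du + (∂F_i/∂v) dv.
  For the x component: f_1(F) = u*(u + 2*v); d F_1 = (2*u + 2*v) du + (2*u) dv
  For the y component: f_2(F) = 6*u*v - 4*u - 4; d F_2 = (3*v - 2) du + (3*u) dv
Combining and collecting du, dv coefficients:
  coeff of du: 2*u^3 + 6*u^2*v + 22*u*v^2 - 24*u*v + 8*u - 12*v + 8
  coeff of dv: 2*u*(u^2 + 11*u*v - 6*u - 6)
F^* omega = (2*u^3 + 6*u^2*v + 22*u*v^2 - 24*u*v + 8*u - 12*v + 8) du + (2*u*(u^2 + 11*u*v - 6*u - 6)) dv.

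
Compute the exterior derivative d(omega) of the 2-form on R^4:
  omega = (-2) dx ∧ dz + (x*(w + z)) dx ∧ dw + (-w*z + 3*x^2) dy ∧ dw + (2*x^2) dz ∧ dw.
d(omega) = (3*x) dx ∧ dz ∧ dw + (6*x) dx ∧ dy ∧ dw + (w) dy ∧ dz ∧ dw

For a 2-form omega = sum_{i<j} g_{ij} dx_i ∧ dx_j, the exterior derivative is
  d(omega) = sum_{i<j} d(g_{ij}) ∧ dx_i ∧ dx_j = sum_{i<j, k} (∂g_{ij}/∂x_k) dx_k ∧ dx_i ∧ dx_j.
Expand each term, using dx_k ∧ dx_i ∧ dx_j = sgn(permutation) dx_{(a)} ∧ dx_{(b)} ∧ dx_{(c)} with (a < b < c) sorted:
  d(x*(w + z)) includes (∂/∂z)(x*(w + z)) dz = (x) dz, which multiplied by dx ∧ dw gives (-x) dx ∧ dz ∧ dw
  d(-w*z + 3*x^2) includes (∂/∂x)(-w*z + 3*x^2) dx = (6*x) dx, which multiplied by dy ∧ dw gives (6*x) dx ∧ dy ∧ dw
  d(-w*z + 3*x^2) includes (∂/∂z)(-w*z + 3*x^2) dz = (-w) dz, which multiplied by dy ∧ dw gives (w) dy ∧ dz ∧ dw
  d(2*x^2) includes (∂/∂x)(2*x^2) dx = (4*x) dx, which multiplied by dz ∧ dw gives (4*x) dx ∧ dz ∧ dw
Collecting like 3-forms: d(omega) = (3*x) dx ∧ dz ∧ dw + (6*x) dx ∧ dy ∧ dw + (w) dy ∧ dz ∧ dw.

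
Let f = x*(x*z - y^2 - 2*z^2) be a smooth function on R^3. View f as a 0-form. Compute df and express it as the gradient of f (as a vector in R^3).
df = (2*x*z - y^2 - 2*z^2) dx + (-2*x*y) dy + (x*(x - 4*z)) dz; grad f = (2*x*z - y^2 - 2*z^2, -2*x*y, x*(x - 4*z))

For a 0-form f, d f = (∂f/∂x) dx + (∂f/∂y) dy + (∂f/∂z) dz. The components of the vector representation are exactly the entries of grad f in Cartesian coordinates:
  ∂f/∂x = 2*x*z - y^2 - 2*z^2
  ∂f/∂y = -2*x*y
  ∂f/∂z = x*(x - 4*z).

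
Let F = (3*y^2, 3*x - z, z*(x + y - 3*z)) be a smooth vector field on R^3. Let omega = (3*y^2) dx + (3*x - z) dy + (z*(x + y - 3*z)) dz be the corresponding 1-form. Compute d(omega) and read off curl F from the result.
d(omega) = (z + 1) dy ∧ dz + (-z) dz ∧ dx + (3 - 6*y) dx ∧ dy; curl F = (z + 1, -z, 3 - 6*y)

d omega = sum_{i<j} (∂f_j/∂x_i - ∂f_i/∂x_j) dx_i ∧ dx_j. Under the identification (dy ∧ dz, dz ∧ dx, dx ∧ dy) ↔ (e_x, e_y, e_z), the coefficients are exactly the components of curl F. Compute:
  ∂R/∂y - ∂Q/∂z = (z) - (-1) = z + 1
  ∂P/∂z - ∂R/∂x = (0) - (z) = -z
  ∂Q/∂x - ∂P/∂y = (3) - (6*y) = 3 - 6*y.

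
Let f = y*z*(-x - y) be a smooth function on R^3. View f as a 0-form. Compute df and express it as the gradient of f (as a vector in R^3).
df = (-y*z) dx + (z*(-x - 2*y)) dy + (y*(-x - y)) dz; grad f = (-y*z, z*(-x - 2*y), y*(-x - y))

For a 0-form f, d f = (∂f/∂x) dx + (∂f/∂y) dy + (∂f/∂z) dz. The components of the vector representation are exactly the entries of grad f in Cartesian coordinates:
  ∂f/∂x = -y*z
  ∂f/∂y = z*(-x - 2*y)
  ∂f/∂z = y*(-x - y).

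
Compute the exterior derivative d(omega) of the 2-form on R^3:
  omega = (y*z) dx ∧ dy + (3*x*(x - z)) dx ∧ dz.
d(omega) = (y) dx ∧ dy ∧ dz

For a 2-form omega = sum_{i<j} g_{ij} dx_i ∧ dx_j, the exterior derivative is
  d(omega) = sum_{i<j} d(g_{ij}) ∧ dx_i ∧ dx_j = sum_{i<j, k} (∂g_{ij}/∂x_k) dx_k ∧ dx_i ∧ dx_j.
Expand each term, using dx_k ∧ dx_i ∧ dx_j = sgn(permutation) dx_{(a)} ∧ dx_{(b)} ∧ dx_{(c)} with (a < b < c) sorted:
  d(y*z) includes (∂/∂z)(y*z) dz = (y) dz, which multiplied by dx ∧ dy gives (y) dx ∧ dy ∧ dz
Collecting like 3-forms: d(omega) = (y) dx ∧ dy ∧ dz.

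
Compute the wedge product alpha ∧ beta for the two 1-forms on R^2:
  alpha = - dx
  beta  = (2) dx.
alpha ∧ beta = 0

Distribute the wedge, using dx_i ∧ dx_j = -dx_j ∧ dx_i and dx_i ∧ dx_i = 0. For each pair (i, j) with i < j, the coefficient of dx_i ∧ dx_j in alpha ∧ beta is (alpha_i * beta_j - alpha_j * beta_i). Collecting: alpha ∧ beta = 0.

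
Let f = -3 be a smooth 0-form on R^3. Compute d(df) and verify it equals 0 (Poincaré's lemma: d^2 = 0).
d(df) = 0

Step 1: df = sum_i (∂f/∂x_i) dx_i = (0) dx + (0) dy + (0) dz.
Step 2: Apply d again. Using the 1-form formula, the coefficient of dx ∧ dy in d(df) is ∂^2 f/∂x ∂y - ∂^2 f/∂y ∂x = (0) - (0) = 0 (equality of mixed partials for smooth f).
Similarly for dx ∧ dz and dy ∧ dz — all coefficients vanish. So d(df) = 0.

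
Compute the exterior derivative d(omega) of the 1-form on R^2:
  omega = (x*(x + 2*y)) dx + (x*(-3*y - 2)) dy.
d(omega) = (-2*x - 3*y - 2) dx ∧ dy

For a 1-form omega = sum_i f_i dx_i, the exterior derivative is
  d(omega) = sum_{i < j} (∂f_j/∂x_i - ∂f_i/∂x_j) dx_i ∧ dx_j.
  coefficient of dx ∧ dy: ∂f_2/∂x - ∂f_1/∂y = ∂(x*(-3*y - 2))/∂x - ∂(x*(x + 2*y))/∂y = -2*x - 3*y - 2
Assembling: d(omega) = (-2*x - 3*y - 2) dx ∧ dy.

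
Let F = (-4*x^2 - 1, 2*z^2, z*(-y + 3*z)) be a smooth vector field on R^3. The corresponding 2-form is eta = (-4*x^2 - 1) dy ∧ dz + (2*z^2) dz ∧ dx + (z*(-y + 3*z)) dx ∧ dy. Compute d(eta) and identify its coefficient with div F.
d(eta) = (-8*x - y + 6*z) dx ∧ dy ∧ dz; div F = -8*x - y + 6*z

For a 2-form in R^3 of the form above, applying d gives a 3-form with coefficient ∂P/∂x + ∂Q/∂y + ∂R/∂z:
  ∂P/∂x = -8*x
  ∂Q/∂y = 0
  ∂R/∂z = -y + 6*z
Sum = -8*x - y + 6*z, which is exactly div F.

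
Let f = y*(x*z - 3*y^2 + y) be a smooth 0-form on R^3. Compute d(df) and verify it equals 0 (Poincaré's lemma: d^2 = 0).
d(df) = 0

Step 1: df = sum_i (∂f/∂x_i) dx_i = (y*z) dx + (x*z - 9*y^2 + 2*y) dy + (x*y) dz.
Step 2: Apply d again. Using the 1-form formula, the coefficient of dx ∧ dy in d(df) is ∂^2 f/∂x ∂y - ∂^2 f/∂y ∂x = (z) - (z) = 0 (equality of mixed partials for smooth f).
Similarly for dx ∧ dz and dy ∧ dz — all coefficients vanish. So d(df) = 0.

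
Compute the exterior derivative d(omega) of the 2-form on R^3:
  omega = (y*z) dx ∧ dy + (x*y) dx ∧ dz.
d(omega) = (-x + y) dx ∧ dy ∧ dz

For a 2-form omega = sum_{i<j} g_{ij} dx_i ∧ dx_j, the exterior derivative is
  d(omega) = sum_{i<j} d(g_{ij}) ∧ dx_i ∧ dx_j = sum_{i<j, k} (∂g_{ij}/∂x_k) dx_k ∧ dx_i ∧ dx_j.
Expand each term, using dx_k ∧ dx_i ∧ dx_j = sgn(permutation) dx_{(a)} ∧ dx_{(b)} ∧ dx_{(c)} with (a < b < c) sorted:
  d(y*z) includes (∂/∂z)(y*z) dz = (y) dz, which multiplied by dx ∧ dy gives (y) dx ∧ dy ∧ dz
  d(x*y) includes (∂/∂y)(x*y) dy = (x) dy, which multiplied by dx ∧ dz gives (-x) dx ∧ dy ∧ dz
Collecting like 3-forms: d(omega) = (-x + y) dx ∧ dy ∧ dz.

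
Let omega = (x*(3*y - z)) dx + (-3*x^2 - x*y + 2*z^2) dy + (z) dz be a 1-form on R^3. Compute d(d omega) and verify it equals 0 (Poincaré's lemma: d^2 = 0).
d(d omega) = 0

Step 1: d omega = sum_{i<j} (∂f_j/∂x_i - ∂f_i/∂x_j) dx_i ∧ dx_j:
  coeff of dx ∧ dy: -9*x - y
  coeff of dx ∧ dz: x
  coeff of dy ∧ dz: -4*z
Step 2: Apply d again to each 2-form coefficient. The only possible 3-form in R^3 is dx ∧ dy ∧ dz, with coefficient
  ∂(coeff of dy∧dz)/∂x - ∂(coeff of dx∧dz)/∂y + ∂(coeff of dx∧dy)/∂z
  = ∂/∂x (-4*z) - ∂/∂y (x) + ∂/∂z (-9*x - y).
Each of these terms simplifies to sums of mixed partials that cancel in pairs. The result is 0 (by equality of mixed partials for smooth functions — Schwarz / Clairaut).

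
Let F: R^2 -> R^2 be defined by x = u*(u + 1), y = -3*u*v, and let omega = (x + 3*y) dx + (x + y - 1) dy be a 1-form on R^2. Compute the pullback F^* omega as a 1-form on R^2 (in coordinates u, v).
F^* omega = (2*u^3 - 21*u^2*v + 3*u^2 + 9*u*v^2 - 12*u*v + u + 3*v) du + (3*u*(-u^2 + 3*u*v - u + 1)) dv

Using F^*(f dg) = (f ∘ F) d(g ∘ F), substitute each coordinate x_i by F_i(u, v) in f_i, and replace dx_i by d F_i = (∂F_i/∂u) du + (∂F_i/∂v) dv.
  For the x component: f_1(F) = u*(u - 9*v + 1); d F_1 = (2*u + 1) du + (0) dv
  For the y component: f_2(F) = u^2 - 3*u*v + u - 1; d F_2 = (-3*v) du + (-3*u) dv
Combining and collecting du, dv coefficients:
  coeff of du: 2*u^3 - 21*u^2*v + 3*u^2 + 9*u*v^2 - 12*u*v + u + 3*v
  coeff of dv: 3*u*(-u^2 + 3*u*v - u + 1)
F^* omega = (2*u^3 - 21*u^2*v + 3*u^2 + 9*u*v^2 - 12*u*v + u + 3*v) du + (3*u*(-u^2 + 3*u*v - u + 1)) dv.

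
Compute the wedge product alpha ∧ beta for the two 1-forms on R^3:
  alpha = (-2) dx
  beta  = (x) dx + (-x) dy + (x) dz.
alpha ∧ beta = (2*x) dx ∧ dy + (-2*x) dx ∧ dz

Distribute the wedge, using dx_i ∧ dx_j = -dx_j ∧ dx_i and dx_i ∧ dx_i = 0. For each pair (i, j) with i < j, the coefficient of dx_i ∧ dx_j in alpha ∧ beta is (alpha_i * beta_j - alpha_j * beta_i). Collecting: alpha ∧ beta = (2*x) dx ∧ dy + (-2*x) dx ∧ dz.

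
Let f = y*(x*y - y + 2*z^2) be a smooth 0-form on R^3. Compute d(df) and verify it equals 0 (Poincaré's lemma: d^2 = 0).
d(df) = 0

Step 1: df = sum_i (∂f/∂x_i) dx_i = (y^2) dx + (2*x*y - 2*y + 2*z^2) dy + (4*y*z) dz.
Step 2: Apply d again. Using the 1-form formula, the coefficient of dx ∧ dy in d(df) is ∂^2 f/∂x ∂y - ∂^2 f/∂y ∂x = (2*y) - (2*y) = 0 (equality of mixed partials for smooth f).
Similarly for dx ∧ dz and dy ∧ dz — all coefficients vanish. So d(df) = 0.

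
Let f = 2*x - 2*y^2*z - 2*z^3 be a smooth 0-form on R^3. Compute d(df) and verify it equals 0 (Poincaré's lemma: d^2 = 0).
d(df) = 0

Step 1: df = sum_i (∂f/∂x_i) dx_i = (2) dx + (-4*y*z) dy + (-2*y^2 - 6*z^2) dz.
Step 2: Apply d again. Using the 1-form formula, the coefficient of dx ∧ dy in d(df) is ∂^2 f/∂x ∂y - ∂^2 f/∂y ∂x = (0) - (0) = 0 (equality of mixed partials for smooth f).
Similarly for dx ∧ dz and dy ∧ dz — all coefficients vanish. So d(df) = 0.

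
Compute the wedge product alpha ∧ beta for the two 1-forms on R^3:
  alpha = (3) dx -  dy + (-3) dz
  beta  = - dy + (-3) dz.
alpha ∧ beta = (-3) dx ∧ dy + (-9) dx ∧ dz

Distribute the wedge, using dx_i ∧ dx_j = -dx_j ∧ dx_i and dx_i ∧ dx_i = 0. For each pair (i, j) with i < j, the coefficient of dx_i ∧ dx_j in alpha ∧ beta is (alpha_i * beta_j - alpha_j * beta_i). Collecting: alpha ∧ beta = (-3) dx ∧ dy + (-9) dx ∧ dz.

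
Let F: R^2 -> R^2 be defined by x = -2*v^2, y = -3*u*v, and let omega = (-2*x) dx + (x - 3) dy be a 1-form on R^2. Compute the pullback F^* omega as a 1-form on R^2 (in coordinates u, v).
F^* omega = (6*v^3 + 9*v) du + (6*u*v^2 + 9*u - 16*v^3) dv

Using F^*(f dg) = (f ∘ F) d(g ∘ F), substitute each coordinate x_i by F_i(u, v) in f_i, and replace dx_i by d F_i = (∂F_i/∂u) du + (∂F_i/∂v) dv.
  For the x component: f_1(F) = 4*v^2; d F_1 = (0) du + (-4*v) dv
  For the y component: f_2(F) = -2*v^2 - 3; d F_2 = (-3*v) du + (-3*u) dv
Combining and collecting du, dv coefficients:
  coeff of du: 6*v^3 + 9*v
  coeff of dv: 6*u*v^2 + 9*u - 16*v^3
F^* omega = (6*v^3 + 9*v) du + (6*u*v^2 + 9*u - 16*v^3) dv.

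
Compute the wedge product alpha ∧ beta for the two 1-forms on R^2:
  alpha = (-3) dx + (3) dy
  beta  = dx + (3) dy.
alpha ∧ beta = (-12) dx ∧ dy

Distribute the wedge, using dx_i ∧ dx_j = -dx_j ∧ dx_i and dx_i ∧ dx_i = 0. For each pair (i, j) with i < j, the coefficient of dx_i ∧ dx_j in alpha ∧ beta is (alpha_i * beta_j - alpha_j * beta_i). Collecting: alpha ∧ beta = (-12) dx ∧ dy.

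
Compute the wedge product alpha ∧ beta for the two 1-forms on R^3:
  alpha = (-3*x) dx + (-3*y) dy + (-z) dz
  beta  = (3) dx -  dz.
alpha ∧ beta = (3*x + 3*z) dx ∧ dz + (9*y) dx ∧ dy + (3*y) dy ∧ dz

Distribute the wedge, using dx_i ∧ dx_j = -dx_j ∧ dx_i and dx_i ∧ dx_i = 0. For each pair (i, j) with i < j, the coefficient of dx_i ∧ dx_j in alpha ∧ beta is (alpha_i * beta_j - alpha_j * beta_i). Collecting: alpha ∧ beta = (3*x + 3*z) dx ∧ dz + (9*y) dx ∧ dy + (3*y) dy ∧ dz.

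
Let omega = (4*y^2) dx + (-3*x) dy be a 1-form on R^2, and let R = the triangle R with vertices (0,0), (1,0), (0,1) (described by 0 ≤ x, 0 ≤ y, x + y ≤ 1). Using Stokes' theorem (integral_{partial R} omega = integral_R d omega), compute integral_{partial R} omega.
integral_(partial R) omega = -17/6

Stokes: integral_partial_R omega = integral_R d omega with d omega = (∂Q/∂x - ∂P/∂y) dx ∧ dy.
  ∂Q/∂x = -3
  ∂P/∂y = 8*y
  integrand = ∂Q/∂x - ∂P/∂y = -8*y - 3.
Integrating over R: integral_0^1 integral_0^{1-x} (-8*y - 3) dy dx = -17/6.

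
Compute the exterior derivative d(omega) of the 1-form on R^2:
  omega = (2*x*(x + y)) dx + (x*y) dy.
d(omega) = (-2*x + y) dx ∧ dy

For a 1-form omega = sum_i f_i dx_i, the exterior derivative is
  d(omega) = sum_{i < j} (∂f_j/∂x_i - ∂f_i/∂x_j) dx_i ∧ dx_j.
  coefficient of dx ∧ dy: ∂f_2/∂x - ∂f_1/∂y = ∂(x*y)/∂x - ∂(2*x*(x + y))/∂y = -2*x + y
Assembling: d(omega) = (-2*x + y) dx ∧ dy.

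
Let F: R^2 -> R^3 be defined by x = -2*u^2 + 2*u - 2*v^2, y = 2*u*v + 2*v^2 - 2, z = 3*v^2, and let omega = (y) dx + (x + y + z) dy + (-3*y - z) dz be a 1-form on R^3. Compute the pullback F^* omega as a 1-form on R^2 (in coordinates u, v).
F^* omega = (-12*u^2*v - 4*u*v^2 + 8*u*v + 8*u + 6*v^3 + 4*v^2 - 4*v - 4) du + (-4*u^3 - 4*u^2*v + 4*u^2 - 30*u*v^2 + 8*u*v - 4*u - 50*v^3 + 36*v) dv

Using F^*(f dg) = (f ∘ F) d(g ∘ F), substitute each coordinate x_i by F_i(u, v) in f_i, and replace dx_i by d F_i = (∂F_i/∂u) du + (∂F_i/∂v) dv.
  For the x component: f_1(F) = 2*u*v + 2*v^2 - 2; d F_1 = (2 - 4*u) du + (-4*v) dv
  For the y component: f_2(F) = -2*u^2 + 2*u*v + 2*u + 3*v^2 - 2; d F_2 = (2*v) du + (2*u + 4*v) dv
  For the z component: f_3(F) = -6*u*v - 9*v^2 + 6; d F_3 = (0) du + (6*v) dv
Combining and collecting du, dv coefficients:
  coeff of du: -12*u^2*v - 4*u*v^2 + 8*u*v + 8*u + 6*v^3 + 4*v^2 - 4*v - 4
  coeff of dv: -4*u^3 - 4*u^2*v + 4*u^2 - 30*u*v^2 + 8*u*v - 4*u - 50*v^3 + 36*v
F^* omega = (-12*u^2*v - 4*u*v^2 + 8*u*v + 8*u + 6*v^3 + 4*v^2 - 4*v - 4) du + (-4*u^3 - 4*u^2*v + 4*u^2 - 30*u*v^2 + 8*u*v - 4*u - 50*v^3 + 36*v) dv.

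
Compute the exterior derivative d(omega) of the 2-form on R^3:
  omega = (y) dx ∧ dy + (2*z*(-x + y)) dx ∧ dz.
d(omega) = (-2*z) dx ∧ dy ∧ dz

For a 2-form omega = sum_{i<j} g_{ij} dx_i ∧ dx_j, the exterior derivative is
  d(omega) = sum_{i<j} d(g_{ij}) ∧ dx_i ∧ dx_j = sum_{i<j, k} (∂g_{ij}/∂x_k) dx_k ∧ dx_i ∧ dx_j.
Expand each term, using dx_k ∧ dx_i ∧ dx_j = sgn(permutation) dx_{(a)} ∧ dx_{(b)} ∧ dx_{(c)} with (a < b < c) sorted:
  d(2*z*(-x + y)) includes (∂/∂y)(2*z*(-x + y)) dy = (2*z) dy, which multiplied by dx ∧ dz gives (-2*z) dx ∧ dy ∧ dz
Collecting like 3-forms: d(omega) = (-2*z) dx ∧ dy ∧ dz.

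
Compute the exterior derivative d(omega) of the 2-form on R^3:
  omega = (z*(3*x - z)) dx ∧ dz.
d(omega) = 0

For a 2-form omega = sum_{i<j} g_{ij} dx_i ∧ dx_j, the exterior derivative is
  d(omega) = sum_{i<j} d(g_{ij}) ∧ dx_i ∧ dx_j = sum_{i<j, k} (∂g_{ij}/∂x_k) dx_k ∧ dx_i ∧ dx_j.
Expand each term, using dx_k ∧ dx_i ∧ dx_j = sgn(permutation) dx_{(a)} ∧ dx_{(b)} ∧ dx_{(c)} with (a < b < c) sorted:

Collecting like 3-forms: d(omega) = 0.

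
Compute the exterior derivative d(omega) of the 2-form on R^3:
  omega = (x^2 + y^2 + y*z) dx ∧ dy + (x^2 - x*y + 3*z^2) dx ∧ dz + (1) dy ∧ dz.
d(omega) = (x + y) dx ∧ dy ∧ dz

For a 2-form omega = sum_{i<j} g_{ij} dx_i ∧ dx_j, the exterior derivative is
  d(omega) = sum_{i<j} d(g_{ij}) ∧ dx_i ∧ dx_j = sum_{i<j, k} (∂g_{ij}/∂x_k) dx_k ∧ dx_i ∧ dx_j.
Expand each term, using dx_k ∧ dx_i ∧ dx_j = sgn(permutation) dx_{(a)} ∧ dx_{(b)} ∧ dx_{(c)} with (a < b < c) sorted:
  d(x^2 + y^2 + y*z) includes (∂/∂z)(x^2 + y^2 + y*z) dz = (y) dz, which multiplied by dx ∧ dy gives (y) dx ∧ dy ∧ dz
  d(x^2 - x*y + 3*z^2) includes (∂/∂y)(x^2 - x*y + 3*z^2) dy = (-x) dy, which multiplied by dx ∧ dz gives (x) dx ∧ dy ∧ dz
Collecting like 3-forms: d(omega) = (x + y) dx ∧ dy ∧ dz.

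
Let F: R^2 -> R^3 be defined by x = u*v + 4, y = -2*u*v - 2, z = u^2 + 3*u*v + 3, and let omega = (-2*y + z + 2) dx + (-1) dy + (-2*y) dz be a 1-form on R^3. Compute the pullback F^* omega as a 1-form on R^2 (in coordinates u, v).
F^* omega = (9*u^2*v + 19*u*v^2 + 8*u + 23*v) du + (u*(u^2 + 19*u*v + 23)) dv

Using F^*(f dg) = (f ∘ F) d(g ∘ F), substitute each coordinate x_i by F_i(u, v) in f_i, and replace dx_i by d F_i = (∂F_i/∂u) du + (∂F_i/∂v) dv.
  For the x component: f_1(F) = u^2 + 7*u*v + 9; d F_1 = (v) du + (u) dv
  For the y component: f_2(F) = -1; d F_2 = (-2*v) du + (-2*u) dv
  For the z component: f_3(F) = 4*u*v + 4; d F_3 = (2*u + 3*v) du + (3*u) dv
Combining and collecting du, dv coefficients:
  coeff of du: 9*u^2*v + 19*u*v^2 + 8*u + 23*v
  coeff of dv: u*(u^2 + 19*u*v + 23)
F^* omega = (9*u^2*v + 19*u*v^2 + 8*u + 23*v) du + (u*(u^2 + 19*u*v + 23)) dv.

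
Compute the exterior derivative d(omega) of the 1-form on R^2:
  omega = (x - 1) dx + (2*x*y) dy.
d(omega) = (2*y) dx ∧ dy

For a 1-form omega = sum_i f_i dx_i, the exterior derivative is
  d(omega) = sum_{i < j} (∂f_j/∂x_i - ∂f_i/∂x_j) dx_i ∧ dx_j.
  coefficient of dx ∧ dy: ∂f_2/∂x - ∂f_1/∂y = ∂(2*x*y)/∂x - ∂(x - 1)/∂y = 2*y
Assembling: d(omega) = (2*y) dx ∧ dy.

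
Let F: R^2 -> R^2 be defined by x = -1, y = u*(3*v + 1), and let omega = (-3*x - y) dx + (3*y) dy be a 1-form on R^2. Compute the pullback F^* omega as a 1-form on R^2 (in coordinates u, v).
F^* omega = (3*u*(9*v^2 + 6*v + 1)) du + (u^2*(27*v + 9)) dv

Using F^*(f dg) = (f ∘ F) d(g ∘ F), substitute each coordinate x_i by F_i(u, v) in f_i, and replace dx_i by d F_i = (∂F_i/∂u) du + (∂F_i/∂v) dv.
  For the x component: f_1(F) = -3*u*v - u + 3; d F_1 = (0) du + (0) dv
  For the y component: f_2(F) = 3*u*(3*v + 1); d F_2 = (3*v + 1) du + (3*u) dv
Combining and collecting du, dv coefficients:
  coeff of du: 3*u*(9*v^2 + 6*v + 1)
  coeff of dv: u^2*(27*v + 9)
F^* omega = (3*u*(9*v^2 + 6*v + 1)) du + (u^2*(27*v + 9)) dv.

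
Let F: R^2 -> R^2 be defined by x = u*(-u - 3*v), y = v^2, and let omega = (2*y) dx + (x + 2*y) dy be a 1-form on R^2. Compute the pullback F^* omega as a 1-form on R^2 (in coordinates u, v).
F^* omega = (v^2*(-4*u - 6*v)) du + (2*v*(-u^2 - 6*u*v + 2*v^2)) dv

Using F^*(f dg) = (f ∘ F) d(g ∘ F), substitute each coordinate x_i by F_i(u, v) in f_i, and replace dx_i by d F_i = (∂F_i/∂u) du + (∂F_i/∂v) dv.
  For the x component: f_1(F) = 2*v^2; d F_1 = (-2*u - 3*v) du + (-3*u) dv
  For the y component: f_2(F) = -u^2 - 3*u*v + 2*v^2; d F_2 = (0) du + (2*v) dv
Combining and collecting du, dv coefficients:
  coeff of du: v^2*(-4*u - 6*v)
  coeff of dv: 2*v*(-u^2 - 6*u*v + 2*v^2)
F^* omega = (v^2*(-4*u - 6*v)) du + (2*v*(-u^2 - 6*u*v + 2*v^2)) dv.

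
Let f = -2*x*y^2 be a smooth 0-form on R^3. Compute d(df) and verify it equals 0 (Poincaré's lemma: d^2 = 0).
d(df) = 0

Step 1: df = sum_i (∂f/∂x_i) dx_i = (-2*y^2) dx + (-4*x*y) dy + (0) dz.
Step 2: Apply d again. Using the 1-form formula, the coefficient of dx ∧ dy in d(df) is ∂^2 f/∂x ∂y - ∂^2 f/∂y ∂x = (-4*y) - (-4*y) = 0 (equality of mixed partials for smooth f).
Similarly for dx ∧ dz and dy ∧ dz — all coefficients vanish. So d(df) = 0.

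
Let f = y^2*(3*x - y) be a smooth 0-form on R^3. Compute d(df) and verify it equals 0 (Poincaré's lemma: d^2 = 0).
d(df) = 0

Step 1: df = sum_i (∂f/∂x_i) dx_i = (3*y^2) dx + (3*y*(2*x - y)) dy + (0) dz.
Step 2: Apply d again. Using the 1-form formula, the coefficient of dx ∧ dy in d(df) is ∂^2 f/∂x ∂y - ∂^2 f/∂y ∂x = (6*y) - (6*y) = 0 (equality of mixed partials for smooth f).
Similarly for dx ∧ dz and dy ∧ dz — all coefficients vanish. So d(df) = 0.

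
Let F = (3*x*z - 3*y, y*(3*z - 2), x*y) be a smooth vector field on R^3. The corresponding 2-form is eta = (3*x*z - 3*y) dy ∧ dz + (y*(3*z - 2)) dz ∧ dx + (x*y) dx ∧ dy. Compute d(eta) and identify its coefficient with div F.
d(eta) = (6*z - 2) dx ∧ dy ∧ dz; div F = 6*z - 2

For a 2-form in R^3 of the form above, applying d gives a 3-form with coefficient ∂P/∂x + ∂Q/∂y + ∂R/∂z:
  ∂P/∂x = 3*z
  ∂Q/∂y = 3*z - 2
  ∂R/∂z = 0
Sum = 6*z - 2, which is exactly div F.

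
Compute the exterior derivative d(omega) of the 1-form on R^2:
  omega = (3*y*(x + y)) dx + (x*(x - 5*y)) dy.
d(omega) = (-x - 11*y) dx ∧ dy

For a 1-form omega = sum_i f_i dx_i, the exterior derivative is
  d(omega) = sum_{i < j} (∂f_j/∂x_i - ∂f_i/∂x_j) dx_i ∧ dx_j.
  coefficient of dx ∧ dy: ∂f_2/∂x - ∂f_1/∂y = ∂(x*(x - 5*y))/∂x - ∂(3*y*(x + y))/∂y = -x - 11*y
Assembling: d(omega) = (-x - 11*y) dx ∧ dy.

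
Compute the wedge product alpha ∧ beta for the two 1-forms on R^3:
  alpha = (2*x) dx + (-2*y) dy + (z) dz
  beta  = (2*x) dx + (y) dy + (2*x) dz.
alpha ∧ beta = (6*x*y) dx ∧ dy + (2*x*(2*x - z)) dx ∧ dz + (-y*(4*x + z)) dy ∧ dz

Distribute the wedge, using dx_i ∧ dx_j = -dx_j ∧ dx_i and dx_i ∧ dx_i = 0. For each pair (i, j) with i < j, the coefficient of dx_i ∧ dx_j in alpha ∧ beta is (alpha_i * beta_j - alpha_j * beta_i). Collecting: alpha ∧ beta = (6*x*y) dx ∧ dy + (2*x*(2*x - z)) dx ∧ dz + (-y*(4*x + z)) dy ∧ dz.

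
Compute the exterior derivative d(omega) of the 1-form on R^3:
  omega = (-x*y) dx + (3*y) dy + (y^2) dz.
d(omega) = (x) dx ∧ dy + (2*y) dy ∧ dz

For a 1-form omega = sum_i f_i dx_i, the exterior derivative is
  d(omega) = sum_{i < j} (∂f_j/∂x_i - ∂f_i/∂x_j) dx_i ∧ dx_j.
  coefficient of dx ∧ dy: ∂f_2/∂x - ∂f_1/∂y = ∂(3*y)/∂x - ∂(-x*y)/∂y = x
  coefficient of dy ∧ dz: ∂f_3/∂y - ∂f_2/∂z = ∂(y^2)/∂y - ∂(3*y)/∂z = 2*y
Assembling: d(omega) = (x) dx ∧ dy + (2*y) dy ∧ dz.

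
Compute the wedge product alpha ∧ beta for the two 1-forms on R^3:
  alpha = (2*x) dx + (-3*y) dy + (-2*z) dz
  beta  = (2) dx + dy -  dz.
alpha ∧ beta = (2*x + 6*y) dx ∧ dy + (-2*x + 4*z) dx ∧ dz + (3*y + 2*z) dy ∧ dz

Distribute the wedge, using dx_i ∧ dx_j = -dx_j ∧ dx_i and dx_i ∧ dx_i = 0. For each pair (i, j) with i < j, the coefficient of dx_i ∧ dx_j in alpha ∧ beta is (alpha_i * beta_j - alpha_j * beta_i). Collecting: alpha ∧ beta = (2*x + 6*y) dx ∧ dy + (-2*x + 4*z) dx ∧ dz + (3*y + 2*z) dy ∧ dz.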